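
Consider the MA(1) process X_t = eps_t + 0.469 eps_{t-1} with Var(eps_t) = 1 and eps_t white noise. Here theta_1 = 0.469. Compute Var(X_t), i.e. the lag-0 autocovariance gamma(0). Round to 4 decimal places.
\gamma(0) = 1.2200

For an MA(q) process X_t = eps_t + sum_i theta_i eps_{t-i} with
Var(eps_t) = sigma^2, the variance is
  gamma(0) = sigma^2 * (1 + sum_i theta_i^2).
  sum_i theta_i^2 = (0.469)^2 = 0.219961.
  gamma(0) = 1 * (1 + 0.219961) = 1 * 1.219961 = 1.219961, which rounds to 1.2200.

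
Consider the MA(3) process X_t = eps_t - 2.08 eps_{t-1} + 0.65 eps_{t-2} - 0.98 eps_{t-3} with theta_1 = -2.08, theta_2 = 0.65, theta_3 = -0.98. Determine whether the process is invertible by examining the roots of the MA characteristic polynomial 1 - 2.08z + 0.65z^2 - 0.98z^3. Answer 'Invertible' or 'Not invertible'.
\text{Not invertible}

The MA(q) characteristic polynomial is P(z) = 1 - 2.08z + 0.65z^2 - 0.98z^3.
Invertibility requires all roots to lie outside the unit circle, i.e. |z| > 1 for every root.
Degree 3: look for a simple real root z0 first, then factor out (1 - z/z0) and solve the remaining quadratic.
Testing z0 = 0.5: P(0.5) = 1 + (-2.08)(0.5) + (0.65)(0.5)^2 + (-0.98)(0.5)^3
  = 1 + (-1.04) + (0.1625) + (-0.1225) = 0.  So z_0 = 0.5 is a root, |z_0| = 0.5.
Divide out the factor (1 - 2 z) = (1 - z/z0) (since 1/z0 = 2):
  P(z) = (1 - 2 z)(1 + (-0.08) z + (0.49) z^2)
  [check: z-coef -0.08 - (2) = -2.08; z^2-coef 0.49 - (2)(-0.08) = 0.65; z^3-coef -(2)(0.49) = -0.98.]
Remaining roots from the quadratic factor 1 + (-0.08) z + (0.49) z^2:
  Set 1 + (-0.08) z + (0.49) z^2 = 0, i.e. a z^2 + b z + c = 0 with a = 0.49, b = -0.08, c = 1.
  Discriminant D = b^2 - 4ac = (-0.08)^2 - 4*(0.49)*1 = 0.0064 - (1.96) = -1.9536.
  D < 0, so the roots are the complex-conjugate pair z = (-b +/- i sqrt(-D)) / (2a) = 0.0816 +/- 1.4262i.
  For a conjugate pair |z|^2 = z * conj(z) = (product of roots) = c/a = 1/(0.49) = 2.040816, so |z| = sqrt(2.040816) = 1.4286 for both roots.
Moduli of all roots: 0.5000, 1.4286, 1.4286.
All moduli strictly greater than 1? No.
Verdict: Not invertible.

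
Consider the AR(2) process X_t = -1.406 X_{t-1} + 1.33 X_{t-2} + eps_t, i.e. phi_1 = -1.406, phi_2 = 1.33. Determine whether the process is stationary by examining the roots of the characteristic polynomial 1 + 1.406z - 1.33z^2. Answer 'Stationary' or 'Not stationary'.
\text{Not stationary}

The AR(p) characteristic polynomial is P(z) = 1 + 1.406z - 1.33z^2.
Stationarity requires all roots to lie outside the unit circle, i.e. |z| > 1 for every root.
Set 1 + (1.406) z + (-1.33) z^2 = 0, i.e. a z^2 + b z + c = 0 with a = -1.33, b = 1.406, c = 1.
Discriminant D = b^2 - 4ac = (1.406)^2 - 4*(-1.33)*1 = 1.976836 - (-5.32) = 7.296836.
D >= 0, so the roots are real: z = (-b +/- sqrt(D)) / (2a) = (-1.406 +/- 2.701266) / (-2.66).
  z_1 = (-1.406 + 2.701266) / (-2.66) = -0.4869,   |z_1| = 0.4869.
  z_2 = (-1.406 - 2.701266) / (-2.66) = 1.5441,   |z_2| = 1.5441.
Moduli of all roots: 0.4869, 1.5441.
All moduli strictly greater than 1? No.
Verdict: Not stationary.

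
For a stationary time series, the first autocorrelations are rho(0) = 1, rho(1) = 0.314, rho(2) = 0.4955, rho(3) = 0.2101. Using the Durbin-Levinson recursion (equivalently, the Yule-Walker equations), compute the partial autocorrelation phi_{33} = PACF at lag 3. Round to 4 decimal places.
\phi_{33} = -0.0210

The PACF at lag k is phi_{kk}, the last component of the solution
to the Yule-Walker system G_k phi = r_k where
  (G_k)_{ij} = rho(|i - j|), (r_k)_i = rho(i), i,j = 1..k.
Equivalently, Durbin-Levinson gives phi_{kk} iteratively:
  phi_{11} = rho(1)
  phi_{kk} = [rho(k) - sum_{j=1..k-1} phi_{k-1,j} rho(k-j)]
            / [1 - sum_{j=1..k-1} phi_{k-1,j} rho(j)],
  phi_{k,j} = phi_{k-1,j} - phi_{kk} phi_{k-1,k-j},  j = 1..k-1.
Step k = 1:
  phi_11 = rho(1) = 0.314.
Step k = 2:
  phi_22 = [rho(2) - phi_11 rho(1)] / [1 - phi_11 rho(1)] = [0.4955 - (0.314)(0.314)] / [1 - (0.314)(0.314)]
         = 0.396904 / 0.901404 = 0.440318.
  Update: phi_21 = phi_11 - phi_22 phi_11 = 0.314 - (0.440318)(0.314) = 0.17574.
Step k = 3:
  phi_33 = [rho(3) - phi_21 rho(2) - phi_22 rho(1)] / [1 - phi_21 rho(1) - phi_22 rho(2)]
    numerator   = 0.2101 - (0.17574)(0.4955) - (0.440318)(0.314) = -0.01523902
    denominator = 1 - (0.17574)(0.314) - (0.440318)(0.4955) = 0.7266402
  phi_33 = -0.01523902 / 0.7266402 = -0.021.
Therefore phi_{33} = -0.0210.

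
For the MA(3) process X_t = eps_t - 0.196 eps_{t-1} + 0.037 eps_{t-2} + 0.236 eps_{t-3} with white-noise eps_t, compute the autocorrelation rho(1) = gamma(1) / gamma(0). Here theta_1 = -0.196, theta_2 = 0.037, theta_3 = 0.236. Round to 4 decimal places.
\rho(1) = -0.1776

For an MA(q) process with theta_0 = 1, the autocovariance is
  gamma(k) = sigma^2 * sum_{i=0..q-k} theta_i * theta_{i+k},
and rho(k) = gamma(k) / gamma(0). Sigma^2 cancels.
  numerator   = (1)*(-0.196) + (-0.196)*(0.037) + (0.037)*(0.236) = -0.19452.
  denominator = (1)^2 + (-0.196)^2 + (0.037)^2 + (0.236)^2 = 1.095481.
  rho(1) = -0.19452 / 1.095481 = -0.1776.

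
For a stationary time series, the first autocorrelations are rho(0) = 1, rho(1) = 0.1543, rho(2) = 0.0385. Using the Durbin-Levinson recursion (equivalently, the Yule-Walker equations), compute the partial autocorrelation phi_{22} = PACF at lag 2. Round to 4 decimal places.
\phi_{22} = 0.0150

The PACF at lag k is phi_{kk}, the last component of the solution
to the Yule-Walker system G_k phi = r_k where
  (G_k)_{ij} = rho(|i - j|), (r_k)_i = rho(i), i,j = 1..k.
Equivalently, Durbin-Levinson gives phi_{kk} iteratively:
  phi_{11} = rho(1)
  phi_{kk} = [rho(k) - sum_{j=1..k-1} phi_{k-1,j} rho(k-j)]
            / [1 - sum_{j=1..k-1} phi_{k-1,j} rho(j)],
  phi_{k,j} = phi_{k-1,j} - phi_{kk} phi_{k-1,k-j},  j = 1..k-1.
Step k = 1:
  phi_11 = rho(1) = 0.1543.
Step k = 2:
  phi_22 = [rho(2) - phi_11 rho(1)] / [1 - phi_11 rho(1)] = [0.0385 - (0.1543)(0.1543)] / [1 - (0.1543)(0.1543)]
         = 0.01469151 / 0.97619151 = 0.015.
Therefore phi_{22} = 0.0150.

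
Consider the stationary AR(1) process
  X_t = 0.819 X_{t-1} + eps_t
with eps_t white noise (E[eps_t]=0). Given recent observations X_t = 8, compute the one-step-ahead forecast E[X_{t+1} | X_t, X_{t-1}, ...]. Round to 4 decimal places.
E[X_{t+1} \mid \mathcal F_t] = 6.5520

For an AR(p) model X_t = c + sum_i phi_i X_{t-i} + eps_t, the
one-step-ahead conditional mean is
  E[X_{t+1} | X_t, ...] = c + sum_i phi_i X_{t+1-i}.
Substitute known values:
  E[X_{t+1} | ...] = (0.819) * (8)
                   = 6.5520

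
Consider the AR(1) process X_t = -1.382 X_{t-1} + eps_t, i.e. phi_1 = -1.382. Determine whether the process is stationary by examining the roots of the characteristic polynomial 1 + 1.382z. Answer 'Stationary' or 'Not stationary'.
\text{Not stationary}

The AR(p) characteristic polynomial is P(z) = 1 + 1.382z.
Stationarity requires all roots to lie outside the unit circle, i.e. |z| > 1 for every root.
This is linear in z: 1 + (1.382) z = 0  =>  z = -1/(1.382) = -0.723589,  |z| = 0.723589.
Moduli of all roots: 0.7236.
All moduli strictly greater than 1? No.
Verdict: Not stationary.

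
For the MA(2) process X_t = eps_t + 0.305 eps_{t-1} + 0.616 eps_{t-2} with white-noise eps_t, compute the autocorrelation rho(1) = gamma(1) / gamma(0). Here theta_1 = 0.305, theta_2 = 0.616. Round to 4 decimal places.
\rho(1) = 0.3347

For an MA(q) process with theta_0 = 1, the autocovariance is
  gamma(k) = sigma^2 * sum_{i=0..q-k} theta_i * theta_{i+k},
and rho(k) = gamma(k) / gamma(0). Sigma^2 cancels.
  numerator   = (1)*(0.305) + (0.305)*(0.616) = 0.49288.
  denominator = (1)^2 + (0.305)^2 + (0.616)^2 = 1.472481.
  rho(1) = 0.49288 / 1.472481 = 0.3347.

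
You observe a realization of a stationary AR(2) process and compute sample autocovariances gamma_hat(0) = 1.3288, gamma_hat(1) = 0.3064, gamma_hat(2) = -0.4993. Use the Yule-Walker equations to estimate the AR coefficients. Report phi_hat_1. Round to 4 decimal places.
\hat\phi_{1} = 0.3350

The Yule-Walker equations for an AR(p) process read, in matrix form,
  Gamma_p phi = r_p,   with   (Gamma_p)_{ij} = gamma(|i - j|),
                       (r_p)_i = gamma(i),   i,j = 1..p.
Substitute the sample gammas (Toeplitz matrix and right-hand side of size 2):
  Gamma_p = [[1.3288, 0.3064], [0.3064, 1.3288]]
  r_p     = [0.3064, -0.4993]
Written out:
  1.3288 phi_1 + 0.3064 phi_2 = 0.3064
  0.3064 phi_1 + 1.3288 phi_2 = -0.4993
Solve by Cramer's rule:
  det = gamma(0)^2 - gamma(1)^2 = (1.3288)^2 - (0.3064)^2 = 1.76570944 - 0.09388096 = 1.67182848
  phi_hat_1 = [gamma(1) gamma(0) - gamma(1) gamma(2)] / det = [(0.3064)(1.3288) - (0.3064)(-0.4993)] / 1.67182848 = 0.56012984 / 1.67182848 = 0.335
  phi_hat_2 = [gamma(0) gamma(2) - gamma(1)^2] / det = [(1.3288)(-0.4993) - (0.3064)^2] / 1.67182848 = -0.7573508 / 1.67182848 = -0.453
So phi_hat = [0.3350, -0.4530].
Therefore phi_hat_1 = 0.3350.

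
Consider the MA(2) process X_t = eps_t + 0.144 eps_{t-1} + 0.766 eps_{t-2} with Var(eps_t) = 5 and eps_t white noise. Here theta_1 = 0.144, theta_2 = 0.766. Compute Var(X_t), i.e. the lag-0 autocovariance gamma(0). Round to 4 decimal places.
\gamma(0) = 8.0375

For an MA(q) process X_t = eps_t + sum_i theta_i eps_{t-i} with
Var(eps_t) = sigma^2, the variance is
  gamma(0) = sigma^2 * (1 + sum_i theta_i^2).
  sum_i theta_i^2 = (0.144)^2 + (0.766)^2 = 0.020736 + 0.586756 = 0.607492.
  gamma(0) = 5 * (1 + 0.607492) = 5 * 1.607492 = 8.03746, which rounds to 8.0375.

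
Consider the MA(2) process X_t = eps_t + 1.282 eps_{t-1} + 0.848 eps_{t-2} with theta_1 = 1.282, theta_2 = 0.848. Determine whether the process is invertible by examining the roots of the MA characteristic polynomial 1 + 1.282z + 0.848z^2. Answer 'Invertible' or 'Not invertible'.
\text{Invertible}

The MA(q) characteristic polynomial is P(z) = 1 + 1.282z + 0.848z^2.
Invertibility requires all roots to lie outside the unit circle, i.e. |z| > 1 for every root.
Set 1 + (1.282) z + (0.848) z^2 = 0, i.e. a z^2 + b z + c = 0 with a = 0.848, b = 1.282, c = 1.
Discriminant D = b^2 - 4ac = (1.282)^2 - 4*(0.848)*1 = 1.643524 - (3.392) = -1.748476.
D < 0, so the roots are the complex-conjugate pair z = (-b +/- i sqrt(-D)) / (2a) = -0.7559 +/- 0.7797i.
For a conjugate pair |z|^2 = z * conj(z) = (product of roots) = c/a = 1/(0.848) = 1.179245, so |z| = sqrt(1.179245) = 1.0859 for both roots.
Moduli of all roots: 1.0859, 1.0859.
All moduli strictly greater than 1? Yes.
Verdict: Invertible.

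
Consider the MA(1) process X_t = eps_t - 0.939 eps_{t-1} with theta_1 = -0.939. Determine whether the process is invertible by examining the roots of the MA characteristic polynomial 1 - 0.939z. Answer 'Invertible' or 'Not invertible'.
\text{Invertible}

The MA(q) characteristic polynomial is P(z) = 1 - 0.939z.
Invertibility requires all roots to lie outside the unit circle, i.e. |z| > 1 for every root.
This is linear in z: 1 + (-0.939) z = 0  =>  z = -1/(-0.939) = 1.064963,  |z| = 1.064963.
Moduli of all roots: 1.0650.
All moduli strictly greater than 1? Yes.
Verdict: Invertible.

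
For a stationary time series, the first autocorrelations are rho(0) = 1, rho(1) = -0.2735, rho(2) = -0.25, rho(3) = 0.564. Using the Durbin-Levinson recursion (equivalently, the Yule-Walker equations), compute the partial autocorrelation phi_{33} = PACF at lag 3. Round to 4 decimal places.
\phi_{33} = 0.4630

The PACF at lag k is phi_{kk}, the last component of the solution
to the Yule-Walker system G_k phi = r_k where
  (G_k)_{ij} = rho(|i - j|), (r_k)_i = rho(i), i,j = 1..k.
Equivalently, Durbin-Levinson gives phi_{kk} iteratively:
  phi_{11} = rho(1)
  phi_{kk} = [rho(k) - sum_{j=1..k-1} phi_{k-1,j} rho(k-j)]
            / [1 - sum_{j=1..k-1} phi_{k-1,j} rho(j)],
  phi_{k,j} = phi_{k-1,j} - phi_{kk} phi_{k-1,k-j},  j = 1..k-1.
Step k = 1:
  phi_11 = rho(1) = -0.2735.
Step k = 2:
  phi_22 = [rho(2) - phi_11 rho(1)] / [1 - phi_11 rho(1)] = [-0.25 - (-0.2735)(-0.2735)] / [1 - (-0.2735)(-0.2735)]
         = -0.32480225 / 0.92519775 = -0.351063.
  Update: phi_21 = phi_11 - phi_22 phi_11 = -0.2735 - (-0.351063)(-0.2735) = -0.369516.
Step k = 3:
  phi_33 = [rho(3) - phi_21 rho(2) - phi_22 rho(1)] / [1 - phi_21 rho(1) - phi_22 rho(2)]
    numerator   = 0.564 - (-0.369516)(-0.25) - (-0.351063)(-0.2735) = 0.3756055
    denominator = 1 - (-0.369516)(-0.2735) - (-0.351063)(-0.25) = 0.81117185
  phi_33 = 0.3756055 / 0.81117185 = 0.463.
Therefore phi_{33} = 0.4630.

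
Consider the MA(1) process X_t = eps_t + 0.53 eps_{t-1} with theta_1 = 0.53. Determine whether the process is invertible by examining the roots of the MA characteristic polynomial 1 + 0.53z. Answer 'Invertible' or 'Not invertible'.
\text{Invertible}

The MA(q) characteristic polynomial is P(z) = 1 + 0.53z.
Invertibility requires all roots to lie outside the unit circle, i.e. |z| > 1 for every root.
This is linear in z: 1 + (0.53) z = 0  =>  z = -1/(0.53) = -1.886792,  |z| = 1.886792.
Moduli of all roots: 1.8868.
All moduli strictly greater than 1? Yes.
Verdict: Invertible.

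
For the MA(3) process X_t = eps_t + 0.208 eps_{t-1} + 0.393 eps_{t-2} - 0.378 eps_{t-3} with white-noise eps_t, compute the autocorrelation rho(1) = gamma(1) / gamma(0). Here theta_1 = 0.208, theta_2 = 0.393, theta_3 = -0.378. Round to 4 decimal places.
\rho(1) = 0.1053

For an MA(q) process with theta_0 = 1, the autocovariance is
  gamma(k) = sigma^2 * sum_{i=0..q-k} theta_i * theta_{i+k},
and rho(k) = gamma(k) / gamma(0). Sigma^2 cancels.
  numerator   = (1)*(0.208) + (0.208)*(0.393) + (0.393)*(-0.378) = 0.14119.
  denominator = (1)^2 + (0.208)^2 + (0.393)^2 + (-0.378)^2 = 1.340597.
  rho(1) = 0.14119 / 1.340597 = 0.1053.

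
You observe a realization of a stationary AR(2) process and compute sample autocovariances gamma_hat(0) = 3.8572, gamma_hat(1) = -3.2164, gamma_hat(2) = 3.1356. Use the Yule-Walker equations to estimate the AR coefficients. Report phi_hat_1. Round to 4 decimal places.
\hat\phi_{1} = -0.5120

The Yule-Walker equations for an AR(p) process read, in matrix form,
  Gamma_p phi = r_p,   with   (Gamma_p)_{ij} = gamma(|i - j|),
                       (r_p)_i = gamma(i),   i,j = 1..p.
Substitute the sample gammas (Toeplitz matrix and right-hand side of size 2):
  Gamma_p = [[3.8572, -3.2164], [-3.2164, 3.8572]]
  r_p     = [-3.2164, 3.1356]
Written out:
  3.8572 phi_1 - 3.2164 phi_2 = -3.2164
  -3.2164 phi_1 + 3.8572 phi_2 = 3.1356
Solve by Cramer's rule:
  det = gamma(0)^2 - gamma(1)^2 = (3.8572)^2 - (-3.2164)^2 = 14.87799184 - 10.34522896 = 4.53276288
  phi_hat_1 = [gamma(1) gamma(0) - gamma(1) gamma(2)] / det = [(-3.2164)(3.8572) - (-3.2164)(3.1356)] / 4.53276288 = -2.32095424 / 4.53276288 = -0.512
  phi_hat_2 = [gamma(0) gamma(2) - gamma(1)^2] / det = [(3.8572)(3.1356) - (-3.2164)^2] / 4.53276288 = 1.74940736 / 4.53276288 = 0.3859
So phi_hat = [-0.5120, 0.3859].
Therefore phi_hat_1 = -0.5120.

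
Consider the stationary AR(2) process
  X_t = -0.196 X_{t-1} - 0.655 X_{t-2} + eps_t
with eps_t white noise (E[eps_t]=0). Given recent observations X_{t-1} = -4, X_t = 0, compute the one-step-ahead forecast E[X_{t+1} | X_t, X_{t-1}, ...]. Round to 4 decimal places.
E[X_{t+1} \mid \mathcal F_t] = 2.6200

For an AR(p) model X_t = c + sum_i phi_i X_{t-i} + eps_t, the
one-step-ahead conditional mean is
  E[X_{t+1} | X_t, ...] = c + sum_i phi_i X_{t+1-i}.
Substitute known values:
  E[X_{t+1} | ...] = (-0.196) * (0) + (-0.655) * (-4)
                   = 2.6200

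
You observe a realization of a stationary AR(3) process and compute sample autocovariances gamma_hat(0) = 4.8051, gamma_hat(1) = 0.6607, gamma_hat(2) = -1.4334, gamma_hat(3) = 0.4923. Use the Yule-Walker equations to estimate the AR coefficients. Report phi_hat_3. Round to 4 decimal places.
\hat\phi_{3} = 0.2290

The Yule-Walker equations for an AR(p) process read, in matrix form,
  Gamma_p phi = r_p,   with   (Gamma_p)_{ij} = gamma(|i - j|),
                       (r_p)_i = gamma(i),   i,j = 1..p.
Substitute the sample gammas (Toeplitz matrix and right-hand side of size 3):
  Gamma_p = [[4.8051, 0.6607, -1.4334], [0.6607, 4.8051, 0.6607], [-1.4334, 0.6607, 4.8051]]
  r_p     = [0.6607, -1.4334, 0.4923]
Written out (R1..R3):
  (R1) 4.8051 phi_1 + 0.6607 phi_2 - 1.4334 phi_3 = 0.6607
  (R2) 0.6607 phi_1 + 4.8051 phi_2 + 0.6607 phi_3 = -1.4334
  (R3) -1.4334 phi_1 + 0.6607 phi_2 + 4.8051 phi_3 = 0.4923
Gaussian elimination:
  R2 <- R2 - (0.6607/4.8051) R1 = R2 - (0.1375) R1:  4.714254 phi_2 + 0.857792 phi_3 = -1.524246
  R3 <- R3 - (-1.4334/4.8051) R1 = R3 - (-0.298308) R1:  0.857792 phi_2 + 4.377505 phi_3 = 0.689392
  R3 <- R3 - (0.857792/4.714254) R2 = R3 - (0.181957) R2:  4.221424 phi_3 = 0.96674
Back-substitution:
  phi_hat_3 = 0.96674 / 4.221424 = 0.229008
  phi_hat_2 = (-1.524246 - (0.857792)(0.229008)) / 4.714254 = -0.364997
  phi_hat_1 = (0.6607 - (0.6607)(-0.364997) - (-1.4334)(0.229008)) / 4.8051 = 0.256002
So phi_hat = [0.2560, -0.3650, 0.2290].
Therefore phi_hat_3 = 0.2290.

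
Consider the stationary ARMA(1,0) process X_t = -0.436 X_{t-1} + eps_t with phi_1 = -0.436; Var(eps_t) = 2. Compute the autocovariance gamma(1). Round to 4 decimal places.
\gamma(1) = -1.0767

Multiply the model equation by X_{t-k} and take expectations. With theta_0 = psi_0 = 1 and psi_j the MA(infinity) weights, this gives
  gamma(k) - sum_i phi_i gamma(k-i) = c_k,
  c_k = sigma^2 * sum_{j=k..q} theta_j psi_{j-k}   (c_k = 0 for k > q),
using gamma(-m) = gamma(m).
Pure AR (q = 0): c_0 = sigma^2 = 2, c_k = 0 for k >= 1.
Equations for k = 0 and k = 1 (AR order 1):
  gamma(0) = phi_1 gamma(1) + c_0
  gamma(1) = phi_1 gamma(0) + c_1
Substituting the second into the first: gamma(0) (1 - phi_1^2) = c_0 + phi_1 c_1, so
  gamma(0) = c_0 / (1 - phi_1^2) = 2 / (1 - (-0.436)^2) = 2 / 0.809904 = 2.469428.
  gamma(1) = phi_1 gamma(0) = (-0.436)(2.469428) = -1.076671.
Therefore gamma(1) = -1.0767 (to 4 decimal places).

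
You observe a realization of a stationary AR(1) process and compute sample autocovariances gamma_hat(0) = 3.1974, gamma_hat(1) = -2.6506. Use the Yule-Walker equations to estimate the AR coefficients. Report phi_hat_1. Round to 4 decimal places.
\hat\phi_{1} = -0.8290

The Yule-Walker equations for an AR(p) process read, in matrix form,
  Gamma_p phi = r_p,   with   (Gamma_p)_{ij} = gamma(|i - j|),
                       (r_p)_i = gamma(i),   i,j = 1..p.
Substitute the sample gammas (Toeplitz matrix and right-hand side of size 1):
  Gamma_p = [[3.1974]]
  r_p     = [-2.6506]
With p = 1 this is the single equation gamma(0) phi_1 = gamma(1):
  phi_hat_1 = gamma(1) / gamma(0) = -2.6506 / 3.1974 = -0.8290.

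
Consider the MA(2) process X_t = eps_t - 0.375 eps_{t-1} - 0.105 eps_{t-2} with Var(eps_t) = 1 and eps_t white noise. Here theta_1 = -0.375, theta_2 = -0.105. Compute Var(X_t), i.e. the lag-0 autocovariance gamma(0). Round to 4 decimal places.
\gamma(0) = 1.1517

For an MA(q) process X_t = eps_t + sum_i theta_i eps_{t-i} with
Var(eps_t) = sigma^2, the variance is
  gamma(0) = sigma^2 * (1 + sum_i theta_i^2).
  sum_i theta_i^2 = (-0.375)^2 + (-0.105)^2 = 0.140625 + 0.011025 = 0.15165.
  gamma(0) = 1 * (1 + 0.15165) = 1 * 1.15165 = 1.15165, which rounds to 1.1517.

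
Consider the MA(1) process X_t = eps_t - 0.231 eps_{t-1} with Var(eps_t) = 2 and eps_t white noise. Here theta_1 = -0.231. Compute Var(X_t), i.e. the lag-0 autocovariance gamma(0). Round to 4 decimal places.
\gamma(0) = 2.1067

For an MA(q) process X_t = eps_t + sum_i theta_i eps_{t-i} with
Var(eps_t) = sigma^2, the variance is
  gamma(0) = sigma^2 * (1 + sum_i theta_i^2).
  sum_i theta_i^2 = (-0.231)^2 = 0.053361.
  gamma(0) = 2 * (1 + 0.053361) = 2 * 1.053361 = 2.106722, which rounds to 2.1067.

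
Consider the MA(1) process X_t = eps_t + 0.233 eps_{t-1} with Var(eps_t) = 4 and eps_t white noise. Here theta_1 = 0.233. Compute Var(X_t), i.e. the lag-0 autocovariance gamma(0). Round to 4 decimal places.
\gamma(0) = 4.2172

For an MA(q) process X_t = eps_t + sum_i theta_i eps_{t-i} with
Var(eps_t) = sigma^2, the variance is
  gamma(0) = sigma^2 * (1 + sum_i theta_i^2).
  sum_i theta_i^2 = (0.233)^2 = 0.054289.
  gamma(0) = 4 * (1 + 0.054289) = 4 * 1.054289 = 4.217156, which rounds to 4.2172.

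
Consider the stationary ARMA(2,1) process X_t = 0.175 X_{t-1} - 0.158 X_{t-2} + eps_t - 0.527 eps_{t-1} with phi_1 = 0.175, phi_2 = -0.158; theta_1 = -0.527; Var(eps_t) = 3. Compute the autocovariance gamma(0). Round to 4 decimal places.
\gamma(0) = 3.5217

Multiply the model equation by X_{t-k} and take expectations. With theta_0 = psi_0 = 1 and psi_j the MA(infinity) weights, this gives
  gamma(k) - sum_i phi_i gamma(k-i) = c_k,
  c_k = sigma^2 * sum_{j=k..q} theta_j psi_{j-k}   (c_k = 0 for k > q),
using gamma(-m) = gamma(m).
psi-weights needed (psi_j = theta_j + sum_i phi_i psi_{j-i}):
  psi_1 = theta_1 + phi_1 = -0.527 + (0.175) = -0.352
Right-hand sides:
  c_0 = sigma^2 (1 + theta_1 psi_1) = 3 * (1 + (-0.527)(-0.352)) = 3 * 1.185504 = 3.556512
  c_1 = sigma^2 theta_1 = 3 * (-0.527) = -1.581
  c_2 = 0
Equations for k = 0, 1, 2 (AR order 2, c_2 = 0):
  (E0) gamma(0) = phi_1 gamma(1) + phi_2 gamma(2) + c_0
  (E1) gamma(1) = phi_1 gamma(0) + phi_2 gamma(1) + c_1
  (E2) gamma(2) = phi_1 gamma(1) + phi_2 gamma(0)
From (E1): gamma(1) = A gamma(0) + B with
  A = phi_1 / (1 - phi_2) = 0.175 / 1.158 = 0.151123,   B = c_1 / (1 - phi_2) = -1.581 / 1.158 = -1.365285.
Insert (E2) into (E0): gamma(0) (1 - phi_2^2) = phi_1 (1 + phi_2) gamma(1) + c_0.
  phi_1 (1 + phi_2) = (0.175)(0.842) = 0.14735,   1 - phi_2^2 = 0.975036.
Replace gamma(1) by A gamma(0) + B and collect gamma(0):
  gamma(0) [0.975036 - (0.14735)(0.151123)] = (0.14735)(-1.365285) + 3.556512
  gamma(0) * 0.952768 = 3.355337
  gamma(0) = 3.355337 / 0.952768 = 3.521673.
Therefore gamma(0) = 3.5217 (to 4 decimal places).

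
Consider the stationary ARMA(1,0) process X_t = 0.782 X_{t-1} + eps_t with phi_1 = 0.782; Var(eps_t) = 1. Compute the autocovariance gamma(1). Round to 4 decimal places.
\gamma(1) = 2.0130

Multiply the model equation by X_{t-k} and take expectations. With theta_0 = psi_0 = 1 and psi_j the MA(infinity) weights, this gives
  gamma(k) - sum_i phi_i gamma(k-i) = c_k,
  c_k = sigma^2 * sum_{j=k..q} theta_j psi_{j-k}   (c_k = 0 for k > q),
using gamma(-m) = gamma(m).
Pure AR (q = 0): c_0 = sigma^2 = 1, c_k = 0 for k >= 1.
Equations for k = 0 and k = 1 (AR order 1):
  gamma(0) = phi_1 gamma(1) + c_0
  gamma(1) = phi_1 gamma(0) + c_1
Substituting the second into the first: gamma(0) (1 - phi_1^2) = c_0 + phi_1 c_1, so
  gamma(0) = c_0 / (1 - phi_1^2) = 1 / (1 - (0.782)^2) = 1 / 0.388476 = 2.574162.
  gamma(1) = phi_1 gamma(0) = (0.782)(2.574162) = 2.012994.
Therefore gamma(1) = 2.0130 (to 4 decimal places).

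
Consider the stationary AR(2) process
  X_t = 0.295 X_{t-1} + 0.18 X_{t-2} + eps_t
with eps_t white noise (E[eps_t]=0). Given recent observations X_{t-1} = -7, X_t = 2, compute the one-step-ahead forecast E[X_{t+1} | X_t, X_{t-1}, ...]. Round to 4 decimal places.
E[X_{t+1} \mid \mathcal F_t] = -0.6700

For an AR(p) model X_t = c + sum_i phi_i X_{t-i} + eps_t, the
one-step-ahead conditional mean is
  E[X_{t+1} | X_t, ...] = c + sum_i phi_i X_{t+1-i}.
Substitute known values:
  E[X_{t+1} | ...] = (0.295) * (2) + (0.18) * (-7)
                   = -0.6700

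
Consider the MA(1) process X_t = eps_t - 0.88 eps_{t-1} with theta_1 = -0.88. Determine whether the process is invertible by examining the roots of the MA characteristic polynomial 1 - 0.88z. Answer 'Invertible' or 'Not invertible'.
\text{Invertible}

The MA(q) characteristic polynomial is P(z) = 1 - 0.88z.
Invertibility requires all roots to lie outside the unit circle, i.e. |z| > 1 for every root.
This is linear in z: 1 + (-0.88) z = 0  =>  z = -1/(-0.88) = 1.136364,  |z| = 1.136364.
Moduli of all roots: 1.1364.
All moduli strictly greater than 1? Yes.
Verdict: Invertible.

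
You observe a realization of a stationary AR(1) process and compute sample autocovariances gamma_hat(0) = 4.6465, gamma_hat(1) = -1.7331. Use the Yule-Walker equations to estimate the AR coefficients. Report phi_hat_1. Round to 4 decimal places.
\hat\phi_{1} = -0.3730

The Yule-Walker equations for an AR(p) process read, in matrix form,
  Gamma_p phi = r_p,   with   (Gamma_p)_{ij} = gamma(|i - j|),
                       (r_p)_i = gamma(i),   i,j = 1..p.
Substitute the sample gammas (Toeplitz matrix and right-hand side of size 1):
  Gamma_p = [[4.6465]]
  r_p     = [-1.7331]
With p = 1 this is the single equation gamma(0) phi_1 = gamma(1):
  phi_hat_1 = gamma(1) / gamma(0) = -1.7331 / 4.6465 = -0.3730.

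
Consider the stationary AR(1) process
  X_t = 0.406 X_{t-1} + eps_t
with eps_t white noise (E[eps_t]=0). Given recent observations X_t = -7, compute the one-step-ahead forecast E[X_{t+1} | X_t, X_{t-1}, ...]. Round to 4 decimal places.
E[X_{t+1} \mid \mathcal F_t] = -2.8420

For an AR(p) model X_t = c + sum_i phi_i X_{t-i} + eps_t, the
one-step-ahead conditional mean is
  E[X_{t+1} | X_t, ...] = c + sum_i phi_i X_{t+1-i}.
Substitute known values:
  E[X_{t+1} | ...] = (0.406) * (-7)
                   = -2.8420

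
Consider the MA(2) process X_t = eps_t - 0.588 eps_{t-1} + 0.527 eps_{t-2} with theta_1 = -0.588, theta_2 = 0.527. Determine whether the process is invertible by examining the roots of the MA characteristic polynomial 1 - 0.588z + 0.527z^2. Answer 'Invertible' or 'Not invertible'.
\text{Invertible}

The MA(q) characteristic polynomial is P(z) = 1 - 0.588z + 0.527z^2.
Invertibility requires all roots to lie outside the unit circle, i.e. |z| > 1 for every root.
Set 1 + (-0.588) z + (0.527) z^2 = 0, i.e. a z^2 + b z + c = 0 with a = 0.527, b = -0.588, c = 1.
Discriminant D = b^2 - 4ac = (-0.588)^2 - 4*(0.527)*1 = 0.345744 - (2.108) = -1.762256.
D < 0, so the roots are the complex-conjugate pair z = (-b +/- i sqrt(-D)) / (2a) = 0.5579 +/- 1.2595i.
For a conjugate pair |z|^2 = z * conj(z) = (product of roots) = c/a = 1/(0.527) = 1.897533, so |z| = sqrt(1.897533) = 1.3775 for both roots.
Moduli of all roots: 1.3775, 1.3775.
All moduli strictly greater than 1? Yes.
Verdict: Invertible.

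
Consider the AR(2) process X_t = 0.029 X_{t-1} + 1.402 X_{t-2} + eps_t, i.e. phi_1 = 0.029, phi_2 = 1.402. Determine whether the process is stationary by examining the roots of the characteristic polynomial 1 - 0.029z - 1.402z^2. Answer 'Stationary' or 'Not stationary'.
\text{Not stationary}

The AR(p) characteristic polynomial is P(z) = 1 - 0.029z - 1.402z^2.
Stationarity requires all roots to lie outside the unit circle, i.e. |z| > 1 for every root.
Set 1 + (-0.029) z + (-1.402) z^2 = 0, i.e. a z^2 + b z + c = 0 with a = -1.402, b = -0.029, c = 1.
Discriminant D = b^2 - 4ac = (-0.029)^2 - 4*(-1.402)*1 = 0.000841 - (-5.608) = 5.608841.
D >= 0, so the roots are real: z = (-b +/- sqrt(D)) / (2a) = (0.029 +/- 2.368299) / (-2.804).
  z_1 = (0.029 + 2.368299) / (-2.804) = -0.855,   |z_1| = 0.855.
  z_2 = (0.029 - 2.368299) / (-2.804) = 0.8343,   |z_2| = 0.8343.
Moduli of all roots: 0.8550, 0.8343.
All moduli strictly greater than 1? No.
Verdict: Not stationary.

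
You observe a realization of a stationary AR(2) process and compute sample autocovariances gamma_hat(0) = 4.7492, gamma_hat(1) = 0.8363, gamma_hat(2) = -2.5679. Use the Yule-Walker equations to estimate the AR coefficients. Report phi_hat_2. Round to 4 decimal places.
\hat\phi_{2} = -0.5900

The Yule-Walker equations for an AR(p) process read, in matrix form,
  Gamma_p phi = r_p,   with   (Gamma_p)_{ij} = gamma(|i - j|),
                       (r_p)_i = gamma(i),   i,j = 1..p.
Substitute the sample gammas (Toeplitz matrix and right-hand side of size 2):
  Gamma_p = [[4.7492, 0.8363], [0.8363, 4.7492]]
  r_p     = [0.8363, -2.5679]
Written out:
  4.7492 phi_1 + 0.8363 phi_2 = 0.8363
  0.8363 phi_1 + 4.7492 phi_2 = -2.5679
Solve by Cramer's rule:
  det = gamma(0)^2 - gamma(1)^2 = (4.7492)^2 - (0.8363)^2 = 22.55490064 - 0.69939769 = 21.85550295
  phi_hat_1 = [gamma(1) gamma(0) - gamma(1) gamma(2)] / det = [(0.8363)(4.7492) - (0.8363)(-2.5679)] / 21.85550295 = 6.11929073 / 21.85550295 = 0.28
  phi_hat_2 = [gamma(0) gamma(2) - gamma(1)^2] / det = [(4.7492)(-2.5679) - (0.8363)^2] / 21.85550295 = -12.89486837 / 21.85550295 = -0.59
So phi_hat = [0.2800, -0.5900].
Therefore phi_hat_2 = -0.5900.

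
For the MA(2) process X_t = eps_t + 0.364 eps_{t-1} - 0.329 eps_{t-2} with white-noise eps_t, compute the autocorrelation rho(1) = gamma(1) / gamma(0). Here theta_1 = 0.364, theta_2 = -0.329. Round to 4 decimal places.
\rho(1) = 0.1969

For an MA(q) process with theta_0 = 1, the autocovariance is
  gamma(k) = sigma^2 * sum_{i=0..q-k} theta_i * theta_{i+k},
and rho(k) = gamma(k) / gamma(0). Sigma^2 cancels.
  numerator   = (1)*(0.364) + (0.364)*(-0.329) = 0.244244.
  denominator = (1)^2 + (0.364)^2 + (-0.329)^2 = 1.240737.
  rho(1) = 0.244244 / 1.240737 = 0.1969.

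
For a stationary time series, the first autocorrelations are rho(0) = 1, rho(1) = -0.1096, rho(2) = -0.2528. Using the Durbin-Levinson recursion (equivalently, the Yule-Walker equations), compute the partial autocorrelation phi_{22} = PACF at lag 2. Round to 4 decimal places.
\phi_{22} = -0.2680

The PACF at lag k is phi_{kk}, the last component of the solution
to the Yule-Walker system G_k phi = r_k where
  (G_k)_{ij} = rho(|i - j|), (r_k)_i = rho(i), i,j = 1..k.
Equivalently, Durbin-Levinson gives phi_{kk} iteratively:
  phi_{11} = rho(1)
  phi_{kk} = [rho(k) - sum_{j=1..k-1} phi_{k-1,j} rho(k-j)]
            / [1 - sum_{j=1..k-1} phi_{k-1,j} rho(j)],
  phi_{k,j} = phi_{k-1,j} - phi_{kk} phi_{k-1,k-j},  j = 1..k-1.
Step k = 1:
  phi_11 = rho(1) = -0.1096.
Step k = 2:
  phi_22 = [rho(2) - phi_11 rho(1)] / [1 - phi_11 rho(1)] = [-0.2528 - (-0.1096)(-0.1096)] / [1 - (-0.1096)(-0.1096)]
         = -0.26481216 / 0.98798784 = -0.268.
Therefore phi_{22} = -0.2680.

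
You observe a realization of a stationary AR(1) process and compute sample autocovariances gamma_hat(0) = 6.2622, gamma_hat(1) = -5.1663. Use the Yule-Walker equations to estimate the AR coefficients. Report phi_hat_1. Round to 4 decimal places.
\hat\phi_{1} = -0.8250

The Yule-Walker equations for an AR(p) process read, in matrix form,
  Gamma_p phi = r_p,   with   (Gamma_p)_{ij} = gamma(|i - j|),
                       (r_p)_i = gamma(i),   i,j = 1..p.
Substitute the sample gammas (Toeplitz matrix and right-hand side of size 1):
  Gamma_p = [[6.2622]]
  r_p     = [-5.1663]
With p = 1 this is the single equation gamma(0) phi_1 = gamma(1):
  phi_hat_1 = gamma(1) / gamma(0) = -5.1663 / 6.2622 = -0.8250.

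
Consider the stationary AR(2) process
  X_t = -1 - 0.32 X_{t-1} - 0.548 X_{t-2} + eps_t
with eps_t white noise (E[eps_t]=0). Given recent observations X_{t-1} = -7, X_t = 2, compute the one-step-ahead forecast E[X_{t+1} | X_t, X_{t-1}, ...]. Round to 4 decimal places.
E[X_{t+1} \mid \mathcal F_t] = 2.1960

For an AR(p) model X_t = c + sum_i phi_i X_{t-i} + eps_t, the
one-step-ahead conditional mean is
  E[X_{t+1} | X_t, ...] = c + sum_i phi_i X_{t+1-i}.
Substitute known values:
  E[X_{t+1} | ...] = -1 + (-0.32) * (2) + (-0.548) * (-7)
                   = 2.1960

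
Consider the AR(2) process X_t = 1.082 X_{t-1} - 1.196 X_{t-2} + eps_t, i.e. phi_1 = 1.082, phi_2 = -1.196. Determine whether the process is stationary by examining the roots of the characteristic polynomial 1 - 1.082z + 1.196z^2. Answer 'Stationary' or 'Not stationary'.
\text{Not stationary}

The AR(p) characteristic polynomial is P(z) = 1 - 1.082z + 1.196z^2.
Stationarity requires all roots to lie outside the unit circle, i.e. |z| > 1 for every root.
Set 1 + (-1.082) z + (1.196) z^2 = 0, i.e. a z^2 + b z + c = 0 with a = 1.196, b = -1.082, c = 1.
Discriminant D = b^2 - 4ac = (-1.082)^2 - 4*(1.196)*1 = 1.170724 - (4.784) = -3.613276.
D < 0, so the roots are the complex-conjugate pair z = (-b +/- i sqrt(-D)) / (2a) = 0.4523 +/- 0.7947i.
For a conjugate pair |z|^2 = z * conj(z) = (product of roots) = c/a = 1/(1.196) = 0.83612, so |z| = sqrt(0.83612) = 0.9144 for both roots.
Moduli of all roots: 0.9144, 0.9144.
All moduli strictly greater than 1? No.
Verdict: Not stationary.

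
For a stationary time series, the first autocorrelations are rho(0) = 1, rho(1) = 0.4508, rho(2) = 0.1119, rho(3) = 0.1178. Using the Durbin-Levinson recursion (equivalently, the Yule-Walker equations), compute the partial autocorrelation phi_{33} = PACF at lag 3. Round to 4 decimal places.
\phi_{33} = 0.1440

The PACF at lag k is phi_{kk}, the last component of the solution
to the Yule-Walker system G_k phi = r_k where
  (G_k)_{ij} = rho(|i - j|), (r_k)_i = rho(i), i,j = 1..k.
Equivalently, Durbin-Levinson gives phi_{kk} iteratively:
  phi_{11} = rho(1)
  phi_{kk} = [rho(k) - sum_{j=1..k-1} phi_{k-1,j} rho(k-j)]
            / [1 - sum_{j=1..k-1} phi_{k-1,j} rho(j)],
  phi_{k,j} = phi_{k-1,j} - phi_{kk} phi_{k-1,k-j},  j = 1..k-1.
Step k = 1:
  phi_11 = rho(1) = 0.4508.
Step k = 2:
  phi_22 = [rho(2) - phi_11 rho(1)] / [1 - phi_11 rho(1)] = [0.1119 - (0.4508)(0.4508)] / [1 - (0.4508)(0.4508)]
         = -0.09132064 / 0.79677936 = -0.114612.
  Update: phi_21 = phi_11 - phi_22 phi_11 = 0.4508 - (-0.114612)(0.4508) = 0.502467.
Step k = 3:
  phi_33 = [rho(3) - phi_21 rho(2) - phi_22 rho(1)] / [1 - phi_21 rho(1) - phi_22 rho(2)]
    numerator   = 0.1178 - (0.502467)(0.1119) - (-0.114612)(0.4508) = 0.1132411
    denominator = 1 - (0.502467)(0.4508) - (-0.114612)(0.1119) = 0.7863129
  phi_33 = 0.1132411 / 0.7863129 = 0.144.
Therefore phi_{33} = 0.1440.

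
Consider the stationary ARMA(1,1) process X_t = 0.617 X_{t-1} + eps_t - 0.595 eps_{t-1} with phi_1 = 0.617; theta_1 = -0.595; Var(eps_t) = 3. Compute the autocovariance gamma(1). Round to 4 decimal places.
\gamma(1) = 0.0674

Multiply the model equation by X_{t-k} and take expectations. With theta_0 = psi_0 = 1 and psi_j the MA(infinity) weights, this gives
  gamma(k) - sum_i phi_i gamma(k-i) = c_k,
  c_k = sigma^2 * sum_{j=k..q} theta_j psi_{j-k}   (c_k = 0 for k > q),
using gamma(-m) = gamma(m).
psi-weights needed (psi_j = theta_j + sum_i phi_i psi_{j-i}):
  psi_1 = theta_1 + phi_1 = -0.595 + (0.617) = 0.022
Right-hand sides:
  c_0 = sigma^2 (1 + theta_1 psi_1) = 3 * (1 + (-0.595)(0.022)) = 3 * 0.98691 = 2.96073
  c_1 = sigma^2 theta_1 = 3 * (-0.595) = -1.785
  c_2 = 0
Equations for k = 0 and k = 1 (AR order 1):
  gamma(0) = phi_1 gamma(1) + c_0
  gamma(1) = phi_1 gamma(0) + c_1
Substituting the second into the first: gamma(0) (1 - phi_1^2) = c_0 + phi_1 c_1, so
  gamma(0) = (c_0 + phi_1 c_1) / (1 - phi_1^2) = (2.96073 + (0.617)(-1.785)) / (1 - (0.617)^2) = 1.859385 / 0.619311 = 3.002345.
  gamma(1) = phi_1 gamma(0) + c_1 = (0.617)(3.002345) + (-1.785) = 0.067447.
Therefore gamma(1) = 0.0674 (to 4 decimal places).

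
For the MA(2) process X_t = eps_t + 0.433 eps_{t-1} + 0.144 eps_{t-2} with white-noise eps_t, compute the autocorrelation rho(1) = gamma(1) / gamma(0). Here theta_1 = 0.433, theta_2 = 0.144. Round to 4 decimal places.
\rho(1) = 0.4100

For an MA(q) process with theta_0 = 1, the autocovariance is
  gamma(k) = sigma^2 * sum_{i=0..q-k} theta_i * theta_{i+k},
and rho(k) = gamma(k) / gamma(0). Sigma^2 cancels.
  numerator   = (1)*(0.433) + (0.433)*(0.144) = 0.495352.
  denominator = (1)^2 + (0.433)^2 + (0.144)^2 = 1.208225.
  rho(1) = 0.495352 / 1.208225 = 0.4100.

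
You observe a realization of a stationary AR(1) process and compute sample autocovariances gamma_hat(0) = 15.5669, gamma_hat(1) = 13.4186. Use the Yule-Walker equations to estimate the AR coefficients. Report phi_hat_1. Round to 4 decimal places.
\hat\phi_{1} = 0.8620

The Yule-Walker equations for an AR(p) process read, in matrix form,
  Gamma_p phi = r_p,   with   (Gamma_p)_{ij} = gamma(|i - j|),
                       (r_p)_i = gamma(i),   i,j = 1..p.
Substitute the sample gammas (Toeplitz matrix and right-hand side of size 1):
  Gamma_p = [[15.5669]]
  r_p     = [13.4186]
With p = 1 this is the single equation gamma(0) phi_1 = gamma(1):
  phi_hat_1 = gamma(1) / gamma(0) = 13.4186 / 15.5669 = 0.8620.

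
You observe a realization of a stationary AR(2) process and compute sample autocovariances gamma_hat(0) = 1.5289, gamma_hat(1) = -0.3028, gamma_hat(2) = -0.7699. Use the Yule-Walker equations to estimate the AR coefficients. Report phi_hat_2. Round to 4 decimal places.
\hat\phi_{2} = -0.5649

The Yule-Walker equations for an AR(p) process read, in matrix form,
  Gamma_p phi = r_p,   with   (Gamma_p)_{ij} = gamma(|i - j|),
                       (r_p)_i = gamma(i),   i,j = 1..p.
Substitute the sample gammas (Toeplitz matrix and right-hand side of size 2):
  Gamma_p = [[1.5289, -0.3028], [-0.3028, 1.5289]]
  r_p     = [-0.3028, -0.7699]
Written out:
  1.5289 phi_1 - 0.3028 phi_2 = -0.3028
  -0.3028 phi_1 + 1.5289 phi_2 = -0.7699
Solve by Cramer's rule:
  det = gamma(0)^2 - gamma(1)^2 = (1.5289)^2 - (-0.3028)^2 = 2.33753521 - 0.09168784 = 2.24584737
  phi_hat_1 = [gamma(1) gamma(0) - gamma(1) gamma(2)] / det = [(-0.3028)(1.5289) - (-0.3028)(-0.7699)] / 2.24584737 = -0.69607664 / 2.24584737 = -0.3099
  phi_hat_2 = [gamma(0) gamma(2) - gamma(1)^2] / det = [(1.5289)(-0.7699) - (-0.3028)^2] / 2.24584737 = -1.26878795 / 2.24584737 = -0.5649
So phi_hat = [-0.3099, -0.5649].
Therefore phi_hat_2 = -0.5649.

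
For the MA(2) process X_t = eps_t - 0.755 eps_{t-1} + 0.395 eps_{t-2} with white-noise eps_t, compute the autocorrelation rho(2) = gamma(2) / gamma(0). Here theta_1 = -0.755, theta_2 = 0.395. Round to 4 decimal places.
\rho(2) = 0.2288

For an MA(q) process with theta_0 = 1, the autocovariance is
  gamma(k) = sigma^2 * sum_{i=0..q-k} theta_i * theta_{i+k},
and rho(k) = gamma(k) / gamma(0). Sigma^2 cancels.
  numerator   = (1)*(0.395) = 0.395.
  denominator = (1)^2 + (-0.755)^2 + (0.395)^2 = 1.72605.
  rho(2) = 0.395 / 1.72605 = 0.2288.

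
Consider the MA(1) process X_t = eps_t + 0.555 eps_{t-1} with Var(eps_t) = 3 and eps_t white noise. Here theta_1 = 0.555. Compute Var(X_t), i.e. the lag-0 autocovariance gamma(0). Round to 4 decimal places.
\gamma(0) = 3.9241

For an MA(q) process X_t = eps_t + sum_i theta_i eps_{t-i} with
Var(eps_t) = sigma^2, the variance is
  gamma(0) = sigma^2 * (1 + sum_i theta_i^2).
  sum_i theta_i^2 = (0.555)^2 = 0.308025.
  gamma(0) = 3 * (1 + 0.308025) = 3 * 1.308025 = 3.924075, which rounds to 3.9241.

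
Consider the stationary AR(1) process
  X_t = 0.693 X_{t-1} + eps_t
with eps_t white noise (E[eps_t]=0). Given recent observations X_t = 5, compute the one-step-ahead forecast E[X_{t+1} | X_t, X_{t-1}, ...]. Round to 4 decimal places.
E[X_{t+1} \mid \mathcal F_t] = 3.4650

For an AR(p) model X_t = c + sum_i phi_i X_{t-i} + eps_t, the
one-step-ahead conditional mean is
  E[X_{t+1} | X_t, ...] = c + sum_i phi_i X_{t+1-i}.
Substitute known values:
  E[X_{t+1} | ...] = (0.693) * (5)
                   = 3.4650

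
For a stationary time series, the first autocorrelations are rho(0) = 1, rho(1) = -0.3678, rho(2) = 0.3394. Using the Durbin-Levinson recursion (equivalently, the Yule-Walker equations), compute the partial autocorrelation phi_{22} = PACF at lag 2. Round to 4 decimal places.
\phi_{22} = 0.2361

The PACF at lag k is phi_{kk}, the last component of the solution
to the Yule-Walker system G_k phi = r_k where
  (G_k)_{ij} = rho(|i - j|), (r_k)_i = rho(i), i,j = 1..k.
Equivalently, Durbin-Levinson gives phi_{kk} iteratively:
  phi_{11} = rho(1)
  phi_{kk} = [rho(k) - sum_{j=1..k-1} phi_{k-1,j} rho(k-j)]
            / [1 - sum_{j=1..k-1} phi_{k-1,j} rho(j)],
  phi_{k,j} = phi_{k-1,j} - phi_{kk} phi_{k-1,k-j},  j = 1..k-1.
Step k = 1:
  phi_11 = rho(1) = -0.3678.
Step k = 2:
  phi_22 = [rho(2) - phi_11 rho(1)] / [1 - phi_11 rho(1)] = [0.3394 - (-0.3678)(-0.3678)] / [1 - (-0.3678)(-0.3678)]
         = 0.20412316 / 0.86472316 = 0.2361.
Therefore phi_{22} = 0.2361.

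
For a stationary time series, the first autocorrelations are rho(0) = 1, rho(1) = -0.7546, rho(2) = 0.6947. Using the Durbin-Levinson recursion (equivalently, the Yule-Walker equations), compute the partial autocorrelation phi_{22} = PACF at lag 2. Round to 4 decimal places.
\phi_{22} = 0.2910

The PACF at lag k is phi_{kk}, the last component of the solution
to the Yule-Walker system G_k phi = r_k where
  (G_k)_{ij} = rho(|i - j|), (r_k)_i = rho(i), i,j = 1..k.
Equivalently, Durbin-Levinson gives phi_{kk} iteratively:
  phi_{11} = rho(1)
  phi_{kk} = [rho(k) - sum_{j=1..k-1} phi_{k-1,j} rho(k-j)]
            / [1 - sum_{j=1..k-1} phi_{k-1,j} rho(j)],
  phi_{k,j} = phi_{k-1,j} - phi_{kk} phi_{k-1,k-j},  j = 1..k-1.
Step k = 1:
  phi_11 = rho(1) = -0.7546.
Step k = 2:
  phi_22 = [rho(2) - phi_11 rho(1)] / [1 - phi_11 rho(1)] = [0.6947 - (-0.7546)(-0.7546)] / [1 - (-0.7546)(-0.7546)]
         = 0.12527884 / 0.43057884 = 0.291.
Therefore phi_{22} = 0.2910.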